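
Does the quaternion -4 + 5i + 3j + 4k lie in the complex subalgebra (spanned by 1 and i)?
No. The quaternion -4 + 5i + 3j + 4k has j-coefficient y = 3 and k-coefficient z = 4, not both zero, so it does not lie in the complex subalgebra spanned by 1 and i.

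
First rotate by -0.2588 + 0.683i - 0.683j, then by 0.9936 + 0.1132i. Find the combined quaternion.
-0.3345 + 0.6493i - 0.6786j - 0.0773k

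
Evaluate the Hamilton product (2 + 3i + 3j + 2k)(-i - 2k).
7 - 8i + 4j - k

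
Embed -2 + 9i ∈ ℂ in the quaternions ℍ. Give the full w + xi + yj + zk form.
-2 + 9i + 0j + 0k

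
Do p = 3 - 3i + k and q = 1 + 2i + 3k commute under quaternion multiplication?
No: pq = 6 + 3i + 11j + 10k ≠ 6 + 3i - 11j + 10k = qp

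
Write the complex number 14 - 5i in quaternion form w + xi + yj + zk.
14 - 5i + 0j + 0k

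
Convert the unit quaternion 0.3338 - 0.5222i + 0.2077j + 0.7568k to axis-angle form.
axis = (-0.554, 0.2203, 0.8028), θ = 141°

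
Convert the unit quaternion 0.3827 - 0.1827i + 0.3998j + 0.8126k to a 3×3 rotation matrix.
[[-0.6403, -0.7681, 0.0091], [0.4759, -0.3874, 0.7896], [-0.6029, 0.5099, 0.6136]]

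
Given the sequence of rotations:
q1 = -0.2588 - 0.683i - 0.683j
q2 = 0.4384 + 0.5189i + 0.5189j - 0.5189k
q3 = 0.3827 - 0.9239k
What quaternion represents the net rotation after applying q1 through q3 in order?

q2 · q1 = 0.5954 - 0.7881i - 0.0793j + 0.1343k
q3 · q2 · q1 = 0.3519 - 0.3749i + 0.6978j - 0.4987k
0.3519 - 0.3749i + 0.6978j - 0.4987k


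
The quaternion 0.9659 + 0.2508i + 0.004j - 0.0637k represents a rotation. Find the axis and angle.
axis = (0.9691, 0.0155, -0.2461), θ = π/6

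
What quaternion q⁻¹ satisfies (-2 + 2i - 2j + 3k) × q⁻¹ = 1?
-0.0952 - 0.0952i + 0.0952j - 0.1429k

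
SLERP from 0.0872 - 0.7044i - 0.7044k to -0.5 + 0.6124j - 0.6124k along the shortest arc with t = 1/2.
-0.2478 - 0.4228i + 0.3676j - 0.7904k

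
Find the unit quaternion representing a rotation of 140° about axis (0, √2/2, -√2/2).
0.342 + 0.6645j - 0.6645k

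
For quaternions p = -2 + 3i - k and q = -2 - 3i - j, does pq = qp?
No: pq = 13 - i + 5j - k ≠ 13 + i - j + 5k = qp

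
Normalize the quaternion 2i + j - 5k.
0.3651i + 0.1826j - 0.9129k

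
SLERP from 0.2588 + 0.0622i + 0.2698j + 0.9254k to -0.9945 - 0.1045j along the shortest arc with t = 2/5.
0.6966 + 0.0451i + 0.2492j + 0.6713k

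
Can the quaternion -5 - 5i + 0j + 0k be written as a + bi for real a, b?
Yes. The quaternion -5 - 5i has j- and k-coefficients y = z = 0, so it lies in the complex subalgebra spanned by 1 and i.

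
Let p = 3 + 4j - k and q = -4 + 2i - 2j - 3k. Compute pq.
-7 - 8i - 24j - 13k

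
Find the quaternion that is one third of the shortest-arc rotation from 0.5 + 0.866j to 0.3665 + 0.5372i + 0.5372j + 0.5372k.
0.4951 + 0.2007i + 0.8211j + 0.2007k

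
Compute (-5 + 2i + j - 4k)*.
-5 - 2i - j + 4k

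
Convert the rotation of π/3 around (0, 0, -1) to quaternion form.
0.866 - 0.5k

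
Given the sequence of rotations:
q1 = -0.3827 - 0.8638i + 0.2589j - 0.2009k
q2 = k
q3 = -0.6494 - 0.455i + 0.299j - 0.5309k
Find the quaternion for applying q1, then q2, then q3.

q2 · q1 = 0.2009 - 0.2589i - 0.8638j - 0.3827k
q3 · q2 · q1 = -0.1932 - 0.4963i + 0.5843j + 0.6123k
-0.1932 - 0.4963i + 0.5843j + 0.6123k


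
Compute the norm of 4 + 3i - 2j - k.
√30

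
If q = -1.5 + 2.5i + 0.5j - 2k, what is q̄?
-1.5 - 2.5i - 0.5j + 2k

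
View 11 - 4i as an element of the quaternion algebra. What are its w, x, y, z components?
11 - 4i + 0j + 0k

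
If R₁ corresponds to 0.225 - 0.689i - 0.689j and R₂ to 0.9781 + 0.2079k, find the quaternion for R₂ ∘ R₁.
0.2201 - 0.5307i - 0.8172j + 0.0468k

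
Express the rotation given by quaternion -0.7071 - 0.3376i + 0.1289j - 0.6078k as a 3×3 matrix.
[[0.2279, -0.9466, 0.2281], [0.7725, 0.0332, -0.6341], [0.5927, 0.3207, 0.7388]]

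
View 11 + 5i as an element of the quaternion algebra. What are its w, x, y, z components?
11 + 5i + 0j + 0k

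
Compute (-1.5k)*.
1.5k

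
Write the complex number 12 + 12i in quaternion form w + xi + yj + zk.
12 + 12i + 0j + 0k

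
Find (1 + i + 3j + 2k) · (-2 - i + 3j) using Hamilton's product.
-10 - 9i - 5j + 2k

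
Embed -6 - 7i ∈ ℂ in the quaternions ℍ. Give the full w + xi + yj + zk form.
-6 - 7i + 0j + 0k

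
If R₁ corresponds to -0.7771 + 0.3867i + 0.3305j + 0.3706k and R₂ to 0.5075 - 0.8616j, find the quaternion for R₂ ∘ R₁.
-0.1096 - 0.1231i + 0.8373j + 0.5213k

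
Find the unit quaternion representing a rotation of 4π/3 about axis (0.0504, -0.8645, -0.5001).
-0.5 + 0.0436i - 0.7487j - 0.4331k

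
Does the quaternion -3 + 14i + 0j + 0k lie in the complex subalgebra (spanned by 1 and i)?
Yes. The quaternion -3 + 14i has j- and k-coefficients y = z = 0, so it lies in the complex subalgebra spanned by 1 and i.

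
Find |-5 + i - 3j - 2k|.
√39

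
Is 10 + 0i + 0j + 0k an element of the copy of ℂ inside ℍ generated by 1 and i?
Yes. The quaternion 10 has j- and k-coefficients y = z = 0, so it lies in the complex subalgebra spanned by 1 and i.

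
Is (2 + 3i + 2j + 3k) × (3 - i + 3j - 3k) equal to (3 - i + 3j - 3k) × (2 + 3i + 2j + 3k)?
No: pq = 12 - 8i + 18j + 14k ≠ 12 + 22i + 6j - 8k = qp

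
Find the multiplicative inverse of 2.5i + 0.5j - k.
-0.3333i - 0.0667j + 0.1333k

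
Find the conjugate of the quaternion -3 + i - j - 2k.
-3 - i + j + 2k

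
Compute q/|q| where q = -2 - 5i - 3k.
-0.3244 - 0.8111i - 0.4867k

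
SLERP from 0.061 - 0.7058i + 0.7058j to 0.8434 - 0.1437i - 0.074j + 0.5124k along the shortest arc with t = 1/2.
0.6096 - 0.5726i + 0.4258j + 0.3454k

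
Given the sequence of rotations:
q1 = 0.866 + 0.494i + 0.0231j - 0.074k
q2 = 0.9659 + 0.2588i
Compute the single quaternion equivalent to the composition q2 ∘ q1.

q2 · q1 = 0.7086 + 0.7013i + 0.0415j - 0.0655k
0.7086 + 0.7013i + 0.0415j - 0.0655k


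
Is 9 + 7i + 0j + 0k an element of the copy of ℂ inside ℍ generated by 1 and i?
Yes. The quaternion 9 + 7i has j- and k-coefficients y = z = 0, so it lies in the complex subalgebra spanned by 1 and i.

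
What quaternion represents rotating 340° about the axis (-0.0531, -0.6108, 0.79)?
-0.9848 - 0.0092i - 0.1061j + 0.1372k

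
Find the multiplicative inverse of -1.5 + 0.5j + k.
-0.4286 - 0.1429j - 0.2857k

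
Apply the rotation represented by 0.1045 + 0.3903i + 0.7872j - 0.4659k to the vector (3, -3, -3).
(-3.559, 3.213, 2.003)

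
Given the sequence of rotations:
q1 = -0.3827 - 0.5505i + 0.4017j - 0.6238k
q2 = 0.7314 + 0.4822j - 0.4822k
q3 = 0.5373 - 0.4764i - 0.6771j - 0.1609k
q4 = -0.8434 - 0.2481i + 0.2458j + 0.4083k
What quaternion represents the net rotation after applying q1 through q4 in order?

q2 · q1 = -0.7744 - 0.5097i + 0.3747j - 0.0063k
q3 · q2 · q1 = -0.4062 + 0.1596i + 0.8047j - 0.4024k
q4 · q3 · q2 · q1 = 0.3487 - 0.4613i - 0.8132j - 0.0653k
0.3487 - 0.4613i - 0.8132j - 0.0653k


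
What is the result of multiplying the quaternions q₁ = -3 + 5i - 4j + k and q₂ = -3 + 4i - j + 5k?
-20 - 46i - 6j - 7k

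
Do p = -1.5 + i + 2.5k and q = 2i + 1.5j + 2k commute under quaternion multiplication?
No: pq = -7 - 6.75i + 0.75j - 1.5k ≠ -7 + 0.75i - 5.25j - 4.5k = qp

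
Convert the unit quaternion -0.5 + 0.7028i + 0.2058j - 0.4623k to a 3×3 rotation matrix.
[[0.4879, -0.173, -0.8556], [0.7516, -0.4153, 0.5125], [-0.444, -0.8931, -0.0726]]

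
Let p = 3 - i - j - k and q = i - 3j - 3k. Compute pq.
-5 + 3i - 13j - 5k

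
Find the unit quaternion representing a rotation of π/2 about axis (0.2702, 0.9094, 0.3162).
0.7071 + 0.1911i + 0.643j + 0.2236k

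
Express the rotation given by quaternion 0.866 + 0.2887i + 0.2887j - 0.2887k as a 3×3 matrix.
[[0.6666, 0.6667, 0.3333], [-0.3333, 0.6666, -0.6667], [-0.6667, 0.3333, 0.6666]]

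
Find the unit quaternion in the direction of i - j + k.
0.5774i - 0.5774j + 0.5774k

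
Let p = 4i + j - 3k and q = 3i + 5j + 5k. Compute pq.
-2 + 20i - 29j + 17k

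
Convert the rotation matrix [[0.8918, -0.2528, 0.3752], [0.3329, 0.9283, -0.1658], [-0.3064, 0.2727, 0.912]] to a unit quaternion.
0.9659 + 0.1135i + 0.1764j + 0.1516k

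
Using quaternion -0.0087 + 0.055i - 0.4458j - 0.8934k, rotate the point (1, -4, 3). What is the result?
(-1.007, 4.769, -1.499)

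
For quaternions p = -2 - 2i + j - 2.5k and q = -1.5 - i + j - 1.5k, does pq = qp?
No: pq = -3.75 + 6i - 4j + 5.75k ≠ -3.75 + 4i - 3j + 7.75k = qp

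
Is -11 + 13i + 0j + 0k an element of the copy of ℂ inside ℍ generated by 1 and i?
Yes. The quaternion -11 + 13i has j- and k-coefficients y = z = 0, so it lies in the complex subalgebra spanned by 1 and i.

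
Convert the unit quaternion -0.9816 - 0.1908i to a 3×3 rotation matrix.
[[1, 0, 0], [0, 0.9272, -0.3746], [0, 0.3746, 0.9272]]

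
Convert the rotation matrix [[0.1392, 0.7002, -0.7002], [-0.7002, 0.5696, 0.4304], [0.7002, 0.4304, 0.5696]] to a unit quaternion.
0.7547 - 0.4639j - 0.4639k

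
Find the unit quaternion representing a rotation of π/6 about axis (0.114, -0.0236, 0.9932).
0.9659 + 0.0295i - 0.0061j + 0.2571k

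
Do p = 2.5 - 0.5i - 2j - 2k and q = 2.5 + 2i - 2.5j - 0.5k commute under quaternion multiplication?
No: pq = 1.25 - 0.25i - 15.5j - k ≠ 1.25 + 7.75i - 7j - 11.5k = qp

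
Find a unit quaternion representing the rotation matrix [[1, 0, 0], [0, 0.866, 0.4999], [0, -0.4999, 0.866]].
0.9659 - 0.2588i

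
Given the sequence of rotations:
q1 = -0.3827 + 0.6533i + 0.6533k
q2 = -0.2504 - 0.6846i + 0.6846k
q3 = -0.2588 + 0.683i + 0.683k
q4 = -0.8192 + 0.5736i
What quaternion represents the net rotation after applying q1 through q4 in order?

q2 · q1 = 0.0958 + 0.0984i + 0.8945j - 0.4256k
q3 · q2 · q1 = 0.1987 - 0.571i + 0.1264j + 0.7865k
q4 · q3 · q2 · q1 = 0.1648 + 0.5817i - 0.5547j - 0.5718k
0.1648 + 0.5817i - 0.5547j - 0.5718k


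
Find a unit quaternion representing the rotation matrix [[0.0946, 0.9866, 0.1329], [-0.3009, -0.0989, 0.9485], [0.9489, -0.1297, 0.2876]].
0.5664 - 0.4759i - 0.3602j - 0.5683k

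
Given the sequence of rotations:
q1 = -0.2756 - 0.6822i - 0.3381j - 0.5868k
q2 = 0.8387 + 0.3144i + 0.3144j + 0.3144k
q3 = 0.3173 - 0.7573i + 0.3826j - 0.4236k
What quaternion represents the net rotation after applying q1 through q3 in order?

q2 · q1 = 0.2741 - 0.737i - 0.4002j - 0.4706k
q3 · q2 · q1 = -0.5174 - 0.791i - 0.0663j + 0.3196k
-0.5174 - 0.791i - 0.0663j + 0.3196k


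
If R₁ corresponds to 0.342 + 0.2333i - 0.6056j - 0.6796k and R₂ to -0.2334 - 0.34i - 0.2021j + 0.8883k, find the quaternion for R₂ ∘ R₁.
0.4808 + 0.5046i + 0.0484j + 0.7155k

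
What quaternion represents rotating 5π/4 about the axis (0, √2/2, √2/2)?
-0.3827 + 0.6533j + 0.6533k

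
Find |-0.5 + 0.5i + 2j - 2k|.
2.915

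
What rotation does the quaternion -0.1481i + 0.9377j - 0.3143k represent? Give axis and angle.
axis = (-0.1481, 0.9377, -0.3143), θ = π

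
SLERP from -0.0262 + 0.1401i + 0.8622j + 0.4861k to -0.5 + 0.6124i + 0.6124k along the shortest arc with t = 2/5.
-0.2627 + 0.3973i + 0.6035j + 0.6395k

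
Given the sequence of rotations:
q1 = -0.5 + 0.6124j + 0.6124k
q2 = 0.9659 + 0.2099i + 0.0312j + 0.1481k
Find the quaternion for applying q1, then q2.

q2 · q1 = -0.5928 - 0.1765i + 0.4474j + 0.646k
-0.5928 - 0.1765i + 0.4474j + 0.646k


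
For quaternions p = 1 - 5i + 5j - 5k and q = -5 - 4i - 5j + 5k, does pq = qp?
No: pq = 25 + 21i + 15j + 75k ≠ 25 + 21i - 75j - 15k = qp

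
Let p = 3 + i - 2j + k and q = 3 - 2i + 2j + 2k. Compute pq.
13 - 9i - 4j + 7k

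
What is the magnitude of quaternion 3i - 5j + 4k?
√50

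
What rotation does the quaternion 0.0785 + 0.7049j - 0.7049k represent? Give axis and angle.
axis = (0, √2/2, -√2/2), θ = 171°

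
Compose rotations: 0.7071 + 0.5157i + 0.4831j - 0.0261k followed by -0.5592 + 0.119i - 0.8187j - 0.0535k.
-0.0627 - 0.157i - 0.8735j + 0.4565k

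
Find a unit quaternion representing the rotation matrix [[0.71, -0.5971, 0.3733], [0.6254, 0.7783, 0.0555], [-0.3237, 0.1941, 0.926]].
0.9239 + 0.0375i + 0.1886j + 0.3308k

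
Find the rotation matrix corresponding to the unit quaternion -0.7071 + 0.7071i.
[[1, 0, 0], [0, 0, 1], [0, -1, 0]]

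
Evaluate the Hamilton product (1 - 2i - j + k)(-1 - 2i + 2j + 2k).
-5 - 4i + 5j - 5k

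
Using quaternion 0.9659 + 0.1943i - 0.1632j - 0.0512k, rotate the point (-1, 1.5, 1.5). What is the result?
(-1.391, 1.003, 1.6)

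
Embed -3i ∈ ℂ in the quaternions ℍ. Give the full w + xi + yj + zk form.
0 - 3i + 0j + 0k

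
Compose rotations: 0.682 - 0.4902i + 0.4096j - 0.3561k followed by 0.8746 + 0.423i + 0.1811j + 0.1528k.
0.7841 - 0.2673i + 0.5575j + 0.0548k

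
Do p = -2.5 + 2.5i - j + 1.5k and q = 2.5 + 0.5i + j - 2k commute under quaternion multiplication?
No: pq = -3.5 + 5.5i + 0.75j + 11.75k ≠ -3.5 + 4.5i - 10.75j + 5.75k = qp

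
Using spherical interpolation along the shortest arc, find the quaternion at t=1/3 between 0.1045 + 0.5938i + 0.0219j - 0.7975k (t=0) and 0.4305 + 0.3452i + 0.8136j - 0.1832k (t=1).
0.2553 + 0.5918i + 0.3493j - 0.6802k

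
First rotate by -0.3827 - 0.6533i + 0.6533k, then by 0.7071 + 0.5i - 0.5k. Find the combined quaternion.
0.3827 - 0.6533i + 0.6533k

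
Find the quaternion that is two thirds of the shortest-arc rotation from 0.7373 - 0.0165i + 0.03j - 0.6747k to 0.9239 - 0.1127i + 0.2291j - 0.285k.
0.8847 - 0.0825i + 0.1666j - 0.4275k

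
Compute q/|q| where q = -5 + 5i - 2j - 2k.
-0.6565 + 0.6565i - 0.2626j - 0.2626k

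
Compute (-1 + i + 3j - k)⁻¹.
-0.0833 - 0.0833i - 0.25j + 0.0833k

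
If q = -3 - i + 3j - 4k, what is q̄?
-3 + i - 3j + 4k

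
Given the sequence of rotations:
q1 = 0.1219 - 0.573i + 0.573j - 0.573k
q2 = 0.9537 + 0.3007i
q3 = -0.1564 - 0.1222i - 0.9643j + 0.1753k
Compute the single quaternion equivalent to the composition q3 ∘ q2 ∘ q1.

q2 · q1 = 0.2886 - 0.5098i + 0.7188j - 0.3742k
q3 · q2 · q1 = 0.6513 + 0.2793i - 0.5258j - 0.4703k
0.6513 + 0.2793i - 0.5258j - 0.4703k


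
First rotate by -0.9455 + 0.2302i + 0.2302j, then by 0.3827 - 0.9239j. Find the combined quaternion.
-0.1492 + 0.0881i + 0.9616j + 0.2127k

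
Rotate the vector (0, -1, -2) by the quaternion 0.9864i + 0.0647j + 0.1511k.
(-0.724, 0.953, 1.889)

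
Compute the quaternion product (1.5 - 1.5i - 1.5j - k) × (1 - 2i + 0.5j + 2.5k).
1.75 - 7.75i + 5j - k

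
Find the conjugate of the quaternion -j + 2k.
j - 2k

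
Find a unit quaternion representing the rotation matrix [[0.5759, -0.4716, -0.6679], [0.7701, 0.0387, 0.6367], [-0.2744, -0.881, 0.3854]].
0.7071 - 0.5366i - 0.1391j + 0.439k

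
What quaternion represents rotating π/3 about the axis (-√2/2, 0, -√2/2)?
0.866 - 0.3536i - 0.3536k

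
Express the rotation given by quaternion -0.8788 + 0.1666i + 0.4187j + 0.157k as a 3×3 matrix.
[[0.6001, 0.4155, -0.6836], [-0.1364, 0.8952, 0.4243], [0.7882, -0.1613, 0.5939]]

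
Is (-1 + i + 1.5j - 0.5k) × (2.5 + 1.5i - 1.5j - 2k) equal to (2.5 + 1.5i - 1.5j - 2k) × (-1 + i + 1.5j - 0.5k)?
No: pq = -2.75 - 2.75i + 6.5j - 3k ≠ -2.75 + 4.75i + 4j + 4.5k = qp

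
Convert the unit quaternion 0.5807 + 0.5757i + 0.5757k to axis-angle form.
axis = (√2/2, 0, √2/2), θ = 109°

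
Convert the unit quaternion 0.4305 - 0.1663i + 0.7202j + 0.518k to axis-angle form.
axis = (-0.1842, 0.7979, 0.5739), θ = 129°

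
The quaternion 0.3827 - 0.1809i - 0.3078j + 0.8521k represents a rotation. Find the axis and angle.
axis = (-0.1958, -0.3332, 0.9223), θ = 3π/4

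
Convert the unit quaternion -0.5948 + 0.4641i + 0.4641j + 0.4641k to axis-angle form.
axis = (√3/3, √3/3, √3/3), θ = 253°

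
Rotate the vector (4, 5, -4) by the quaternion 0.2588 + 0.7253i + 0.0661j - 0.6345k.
(6.411, -3.379, -2.117)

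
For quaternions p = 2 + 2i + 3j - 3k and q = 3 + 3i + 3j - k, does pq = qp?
No: pq = -12 + 18i + 8j - 14k ≠ -12 + 6i + 22j - 8k = qp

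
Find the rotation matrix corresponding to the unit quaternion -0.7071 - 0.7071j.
[[0, 0, 1], [0, 1, 0], [-1, 0, 0]]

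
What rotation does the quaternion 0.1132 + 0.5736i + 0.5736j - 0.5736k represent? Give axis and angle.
axis = (√3/3, √3/3, -√3/3), θ = 167°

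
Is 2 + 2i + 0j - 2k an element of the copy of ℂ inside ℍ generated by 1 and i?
No. The quaternion 2 + 2i - 2k has j-coefficient y = 0 and k-coefficient z = -2, not both zero, so it does not lie in the complex subalgebra spanned by 1 and i.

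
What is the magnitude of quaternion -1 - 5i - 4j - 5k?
√67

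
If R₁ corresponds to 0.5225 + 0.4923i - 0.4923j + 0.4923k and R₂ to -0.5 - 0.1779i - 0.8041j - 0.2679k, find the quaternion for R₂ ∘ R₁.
-0.4376 - 0.8668i - 0.2183j + 0.0973k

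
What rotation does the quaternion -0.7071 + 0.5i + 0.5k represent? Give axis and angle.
axis = (√2/2, 0, √2/2), θ = 3π/2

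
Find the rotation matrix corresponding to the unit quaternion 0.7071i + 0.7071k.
[[0, 0, 1], [0, -1, 0], [1, 0, 0]]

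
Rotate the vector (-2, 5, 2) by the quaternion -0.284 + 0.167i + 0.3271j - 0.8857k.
(-1.367, -5.317, -1.691)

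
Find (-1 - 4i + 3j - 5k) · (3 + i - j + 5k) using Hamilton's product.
29 - 3i + 25j - 19k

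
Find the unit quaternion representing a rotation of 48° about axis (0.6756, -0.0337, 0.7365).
0.9135 + 0.2748i - 0.0137j + 0.2996k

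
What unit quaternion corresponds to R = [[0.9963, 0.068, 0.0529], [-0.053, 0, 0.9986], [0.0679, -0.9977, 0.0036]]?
0.7071 - 0.7058i - 0.0053j - 0.0428k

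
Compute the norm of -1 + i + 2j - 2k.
√10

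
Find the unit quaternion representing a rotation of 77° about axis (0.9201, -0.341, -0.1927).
0.7826 + 0.5728i - 0.2123j - 0.12k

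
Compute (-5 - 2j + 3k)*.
-5 + 2j - 3k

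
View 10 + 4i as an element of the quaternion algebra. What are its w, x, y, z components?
10 + 4i + 0j + 0k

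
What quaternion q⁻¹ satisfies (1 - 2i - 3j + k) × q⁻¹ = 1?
0.0667 + 0.1333i + 0.2j - 0.0667k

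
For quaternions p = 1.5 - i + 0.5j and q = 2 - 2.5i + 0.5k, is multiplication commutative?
No: pq = 0.5 - 5.5i + 1.5j + 2k ≠ 0.5 - 6i + 0.5j - 0.5k = qp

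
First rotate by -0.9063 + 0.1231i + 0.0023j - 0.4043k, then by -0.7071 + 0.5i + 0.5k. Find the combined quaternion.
0.7814 - 0.5413i + 0.2621j - 0.1661k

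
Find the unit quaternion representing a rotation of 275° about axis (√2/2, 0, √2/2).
-0.7373 + 0.4777i + 0.4777k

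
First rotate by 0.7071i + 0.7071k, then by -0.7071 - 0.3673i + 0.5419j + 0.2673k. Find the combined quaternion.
0.0707 - 0.1168i + 0.4487j - 0.8832k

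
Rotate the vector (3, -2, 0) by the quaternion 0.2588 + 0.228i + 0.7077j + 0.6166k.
(-2.293, 1.654, -2.237)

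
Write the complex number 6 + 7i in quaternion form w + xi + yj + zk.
6 + 7i + 0j + 0k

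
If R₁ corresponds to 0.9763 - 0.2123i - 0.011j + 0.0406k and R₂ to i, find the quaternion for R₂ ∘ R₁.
0.2123 + 0.9763i - 0.0406j - 0.011k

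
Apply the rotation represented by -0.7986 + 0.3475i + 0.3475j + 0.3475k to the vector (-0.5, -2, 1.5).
(-2.322, 0.318, 1.004)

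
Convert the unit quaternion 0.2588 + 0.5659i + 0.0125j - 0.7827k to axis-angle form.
axis = (0.5859, 0.0129, -0.8103), θ = 5π/6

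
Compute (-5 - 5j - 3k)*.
-5 + 5j + 3k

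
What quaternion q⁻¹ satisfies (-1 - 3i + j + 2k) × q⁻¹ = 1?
-0.0667 + 0.2i - 0.0667j - 0.1333k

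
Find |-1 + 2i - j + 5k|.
√31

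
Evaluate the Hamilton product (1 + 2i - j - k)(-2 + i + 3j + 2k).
1 - 2i + 11k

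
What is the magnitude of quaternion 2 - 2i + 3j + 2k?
√21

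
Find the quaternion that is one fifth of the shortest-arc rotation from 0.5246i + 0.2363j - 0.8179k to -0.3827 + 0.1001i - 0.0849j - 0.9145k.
-0.0824 + 0.4532i + 0.1761j - 0.8699k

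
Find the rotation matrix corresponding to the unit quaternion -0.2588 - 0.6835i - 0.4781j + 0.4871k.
[[0.0683, 0.9057, -0.4184], [0.4014, -0.4089, -0.8195], [-0.9133, -0.112, -0.3915]]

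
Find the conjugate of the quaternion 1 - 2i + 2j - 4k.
1 + 2i - 2j + 4k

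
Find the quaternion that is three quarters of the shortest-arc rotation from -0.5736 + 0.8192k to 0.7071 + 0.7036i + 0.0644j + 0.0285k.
-0.7719 - 0.5888i - 0.0539j + 0.2336k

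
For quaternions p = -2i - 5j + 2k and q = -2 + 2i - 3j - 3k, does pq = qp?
No: pq = -5 + 25i + 8j + 12k ≠ -5 - 17i + 12j - 20k = qp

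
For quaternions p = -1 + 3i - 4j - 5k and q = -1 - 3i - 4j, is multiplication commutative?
No: pq = -6 - 20i + 23j - 19k ≠ -6 + 20i - 7j + 29k = qp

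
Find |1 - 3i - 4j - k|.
√27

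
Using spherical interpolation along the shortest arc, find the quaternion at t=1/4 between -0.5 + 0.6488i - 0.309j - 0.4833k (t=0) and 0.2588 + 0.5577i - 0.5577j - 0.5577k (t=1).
-0.3228 + 0.6684i - 0.3999j - 0.5376k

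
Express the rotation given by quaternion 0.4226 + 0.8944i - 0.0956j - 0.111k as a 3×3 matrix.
[[0.9571, -0.0772, -0.2794], [-0.2648, -0.6245, -0.7347], [-0.1178, 0.7772, -0.6182]]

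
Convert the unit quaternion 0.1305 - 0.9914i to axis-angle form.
axis = (-1, 0, 0), θ = 165°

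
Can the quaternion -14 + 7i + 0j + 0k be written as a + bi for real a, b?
Yes. The quaternion -14 + 7i has j- and k-coefficients y = z = 0, so it lies in the complex subalgebra spanned by 1 and i.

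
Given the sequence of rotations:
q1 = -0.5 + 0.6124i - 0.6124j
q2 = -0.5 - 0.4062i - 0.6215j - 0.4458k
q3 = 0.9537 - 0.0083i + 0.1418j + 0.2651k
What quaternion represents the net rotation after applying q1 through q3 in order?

q2 · q1 = 0.1182 - 0.3761i + 0.3439j + 0.8523k
q3 · q2 · q1 = -0.1651 - 0.33i + 0.2521j + 0.8946k
-0.1651 - 0.33i + 0.2521j + 0.8946k


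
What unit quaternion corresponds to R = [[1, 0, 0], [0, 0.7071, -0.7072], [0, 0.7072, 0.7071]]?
0.9239 + 0.3827i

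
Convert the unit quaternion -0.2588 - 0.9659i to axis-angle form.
axis = (-1, 0, 0), θ = 7π/6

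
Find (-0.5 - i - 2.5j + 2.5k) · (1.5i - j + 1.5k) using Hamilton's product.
-4.75 - 2i + 5.75j + 4k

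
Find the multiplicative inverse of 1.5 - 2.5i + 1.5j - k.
0.1277 + 0.2128i - 0.1277j + 0.0851k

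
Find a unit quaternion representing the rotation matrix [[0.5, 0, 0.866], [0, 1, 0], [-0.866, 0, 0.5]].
0.866 + 0.5j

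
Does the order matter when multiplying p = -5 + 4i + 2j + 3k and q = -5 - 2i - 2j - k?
Yes: pq = 40 - 6i - 2j - 14k ≠ 40 - 14i + 2j - 6k = qp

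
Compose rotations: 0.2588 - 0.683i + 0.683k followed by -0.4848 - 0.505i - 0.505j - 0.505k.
-0.1255 - 0.1445i + 0.5591j - 0.8067k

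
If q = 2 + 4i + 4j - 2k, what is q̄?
2 - 4i - 4j + 2k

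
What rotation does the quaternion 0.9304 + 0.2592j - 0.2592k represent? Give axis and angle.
axis = (0, √2/2, -√2/2), θ = 43°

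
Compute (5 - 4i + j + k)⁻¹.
0.1163 + 0.093i - 0.0233j - 0.0233k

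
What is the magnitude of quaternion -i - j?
√2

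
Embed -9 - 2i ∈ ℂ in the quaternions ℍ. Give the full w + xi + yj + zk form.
-9 - 2i + 0j + 0k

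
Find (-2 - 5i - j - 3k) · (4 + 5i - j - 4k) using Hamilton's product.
4 - 29i - 37j + 6k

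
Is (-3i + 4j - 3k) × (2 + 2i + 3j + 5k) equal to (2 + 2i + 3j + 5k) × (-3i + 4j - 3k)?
No: pq = 9 + 23i + 17j - 23k ≠ 9 - 35i - j + 11k = qp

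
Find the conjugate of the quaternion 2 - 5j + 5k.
2 + 5j - 5k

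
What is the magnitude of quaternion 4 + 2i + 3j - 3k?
√38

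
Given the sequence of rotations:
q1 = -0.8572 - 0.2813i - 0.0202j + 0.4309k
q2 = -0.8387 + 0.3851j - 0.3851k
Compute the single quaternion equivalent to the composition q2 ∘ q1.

q2 · q1 = 0.8927 + 0.3941i - 0.2048j + 0.077k
0.8927 + 0.3941i - 0.2048j + 0.077k


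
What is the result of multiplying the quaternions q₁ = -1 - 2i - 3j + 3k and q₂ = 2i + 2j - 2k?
16 - 2i + 4k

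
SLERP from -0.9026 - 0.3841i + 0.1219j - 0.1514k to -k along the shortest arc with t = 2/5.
-0.6868 - 0.2923i + 0.0928j - 0.659k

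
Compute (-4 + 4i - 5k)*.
-4 - 4i + 5k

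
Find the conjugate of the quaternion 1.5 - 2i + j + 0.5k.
1.5 + 2i - j - 0.5k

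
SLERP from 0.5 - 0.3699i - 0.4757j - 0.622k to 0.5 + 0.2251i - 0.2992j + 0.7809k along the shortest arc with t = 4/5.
-0.3163 - 0.3087i + 0.14j - 0.886k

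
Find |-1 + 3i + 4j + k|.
√27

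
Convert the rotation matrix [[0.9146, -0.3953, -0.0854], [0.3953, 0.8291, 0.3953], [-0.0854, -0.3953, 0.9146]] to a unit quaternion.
0.9563 - 0.2067i + 0.2067k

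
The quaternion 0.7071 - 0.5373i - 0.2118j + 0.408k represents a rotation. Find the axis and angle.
axis = (-0.7598, -0.2995, 0.577), θ = π/2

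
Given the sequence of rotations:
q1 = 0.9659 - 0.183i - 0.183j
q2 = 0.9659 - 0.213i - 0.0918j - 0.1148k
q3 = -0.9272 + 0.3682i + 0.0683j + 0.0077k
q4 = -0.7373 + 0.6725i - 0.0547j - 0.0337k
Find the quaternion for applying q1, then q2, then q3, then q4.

q2 · q1 = 0.8772 - 0.4035i - 0.2444j - 0.0887k
q3 · q2 · q1 = -0.6474 + 0.6929i + 0.3161j + 0.0266k
q4 · q3 · q2 · q1 = 0.0295 - 0.9371i - 0.2389j + 0.2527k
0.0295 - 0.9371i - 0.2389j + 0.2527k


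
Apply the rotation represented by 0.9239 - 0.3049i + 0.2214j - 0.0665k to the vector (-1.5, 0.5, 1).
(-0.896, 1.323, 0.972)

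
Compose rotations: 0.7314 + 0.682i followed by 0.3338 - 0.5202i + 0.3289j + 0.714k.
0.5989 - 0.1528i + 0.7275j + 0.2979k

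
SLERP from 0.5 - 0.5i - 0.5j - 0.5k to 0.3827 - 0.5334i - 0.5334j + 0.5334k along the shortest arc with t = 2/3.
0.4879 - 0.6009i - 0.6009j + 0.1994k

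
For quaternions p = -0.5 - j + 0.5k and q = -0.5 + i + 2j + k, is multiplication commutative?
No: pq = 1.75 - 2.5i + 0.25k ≠ 1.75 + 1.5i - j - 1.75k = qp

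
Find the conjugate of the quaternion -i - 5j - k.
i + 5j + k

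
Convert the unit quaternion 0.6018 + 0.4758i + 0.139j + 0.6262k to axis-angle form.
axis = (0.5958, 0.174, 0.7841), θ = 106°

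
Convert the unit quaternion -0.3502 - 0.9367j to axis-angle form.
axis = (0, -1, 0), θ = 221°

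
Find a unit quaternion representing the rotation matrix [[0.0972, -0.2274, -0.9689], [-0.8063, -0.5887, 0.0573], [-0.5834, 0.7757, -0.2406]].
0.2588 + 0.694i - 0.3724j - 0.5592k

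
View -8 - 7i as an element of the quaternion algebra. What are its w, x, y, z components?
-8 - 7i + 0j + 0k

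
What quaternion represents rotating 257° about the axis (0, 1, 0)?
-0.6225 + 0.7826j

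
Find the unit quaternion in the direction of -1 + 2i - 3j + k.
-0.2582 + 0.5164i - 0.7746j + 0.2582k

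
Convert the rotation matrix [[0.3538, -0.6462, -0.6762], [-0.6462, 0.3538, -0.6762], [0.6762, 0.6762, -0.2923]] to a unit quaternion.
0.5948 + 0.5684i - 0.5684j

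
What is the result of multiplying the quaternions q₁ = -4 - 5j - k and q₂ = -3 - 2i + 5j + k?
38 + 8i - 3j - 11k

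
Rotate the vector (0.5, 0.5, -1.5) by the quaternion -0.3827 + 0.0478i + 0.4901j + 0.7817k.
(0.422, -1.593, -0.183)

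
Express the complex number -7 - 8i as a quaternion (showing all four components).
-7 - 8i + 0j + 0k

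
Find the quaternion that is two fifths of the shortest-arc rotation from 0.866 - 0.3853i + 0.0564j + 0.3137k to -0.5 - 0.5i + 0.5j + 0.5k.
0.9697 - 0.0192i - 0.2407j - 0.0374k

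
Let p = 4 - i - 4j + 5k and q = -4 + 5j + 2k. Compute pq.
-6 - 29i + 38j - 17k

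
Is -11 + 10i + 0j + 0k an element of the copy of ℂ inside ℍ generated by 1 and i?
Yes. The quaternion -11 + 10i has j- and k-coefficients y = z = 0, so it lies in the complex subalgebra spanned by 1 and i.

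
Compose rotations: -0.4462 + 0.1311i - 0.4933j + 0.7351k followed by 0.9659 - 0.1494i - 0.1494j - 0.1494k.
-0.3753 + 0.0098i - 0.3196j + 0.87k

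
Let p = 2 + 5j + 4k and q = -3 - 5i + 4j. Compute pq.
-26 - 26i - 27j + 13k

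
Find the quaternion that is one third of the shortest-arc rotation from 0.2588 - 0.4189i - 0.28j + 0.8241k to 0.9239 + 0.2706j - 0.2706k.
-0.2275 - 0.3548i - 0.368j + 0.8288k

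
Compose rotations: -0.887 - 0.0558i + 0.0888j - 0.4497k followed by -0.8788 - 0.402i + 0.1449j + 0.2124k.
0.8397 + 0.3216i - 0.3992j + 0.1792k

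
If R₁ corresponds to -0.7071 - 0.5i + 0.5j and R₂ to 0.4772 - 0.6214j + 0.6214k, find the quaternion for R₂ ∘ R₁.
-0.0267 - 0.5493i + 0.3673j - 0.7501k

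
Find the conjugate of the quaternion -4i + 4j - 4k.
4i - 4j + 4k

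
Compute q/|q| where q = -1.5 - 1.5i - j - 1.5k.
-0.5388 - 0.5388i - 0.3592j - 0.5388k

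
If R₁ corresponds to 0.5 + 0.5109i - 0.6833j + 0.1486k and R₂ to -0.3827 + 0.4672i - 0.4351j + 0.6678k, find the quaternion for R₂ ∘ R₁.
-0.8266 + 0.4297i + 0.3157j + 0.1801k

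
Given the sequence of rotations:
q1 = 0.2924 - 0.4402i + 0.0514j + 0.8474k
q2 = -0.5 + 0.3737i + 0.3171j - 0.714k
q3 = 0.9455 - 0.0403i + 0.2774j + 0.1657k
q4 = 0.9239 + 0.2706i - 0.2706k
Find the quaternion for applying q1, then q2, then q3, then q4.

q2 · q1 = 0.607 + 0.6348i + 0.0646j - 0.4737k
q3 · q2 · q1 = 0.6601 + 0.4336i + 0.3156j - 0.526k
q4 · q3 · q2 · q1 = 0.3502 + 0.6646i + 0.3166j - 0.5792k
0.3502 + 0.6646i + 0.3166j - 0.5792k


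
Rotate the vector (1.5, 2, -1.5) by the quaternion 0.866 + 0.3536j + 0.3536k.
(-1.394, 2.043, -1.543)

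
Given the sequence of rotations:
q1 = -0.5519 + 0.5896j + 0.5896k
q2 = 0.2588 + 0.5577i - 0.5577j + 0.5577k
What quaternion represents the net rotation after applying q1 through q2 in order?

q2 · q1 = -0.1428 - 0.9654i + 0.1316j + 0.1736k
-0.1428 - 0.9654i + 0.1316j + 0.1736k


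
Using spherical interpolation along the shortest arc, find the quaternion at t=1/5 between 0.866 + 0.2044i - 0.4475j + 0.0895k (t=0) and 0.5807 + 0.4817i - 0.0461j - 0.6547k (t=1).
0.8714 + 0.2863i - 0.3909j - 0.0771k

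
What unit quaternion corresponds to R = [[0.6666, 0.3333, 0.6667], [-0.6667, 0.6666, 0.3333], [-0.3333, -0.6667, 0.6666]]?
0.866 - 0.2887i + 0.2887j - 0.2887k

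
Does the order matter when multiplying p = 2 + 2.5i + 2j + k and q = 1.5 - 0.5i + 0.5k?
Yes: pq = 3.75 + 3.75i + 1.25j + 3.5k ≠ 3.75 + 1.75i + 4.75j + 1.5k = qp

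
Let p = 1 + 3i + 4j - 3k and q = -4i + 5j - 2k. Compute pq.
-14 + 3i + 23j + 29k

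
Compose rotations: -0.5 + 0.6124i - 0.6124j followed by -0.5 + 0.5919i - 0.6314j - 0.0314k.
-0.4991 - 0.6214i + 0.6027j + 0.0399k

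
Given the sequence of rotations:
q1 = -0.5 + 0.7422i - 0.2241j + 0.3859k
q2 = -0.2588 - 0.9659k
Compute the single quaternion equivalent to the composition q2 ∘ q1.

q2 · q1 = 0.5021 - 0.4085i - 0.6589j + 0.3831k
0.5021 - 0.4085i - 0.6589j + 0.3831k


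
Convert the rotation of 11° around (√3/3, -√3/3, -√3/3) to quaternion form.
0.9954 + 0.0553i - 0.0553j - 0.0553k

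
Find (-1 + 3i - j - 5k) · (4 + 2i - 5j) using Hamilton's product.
-15 - 15i - 9j - 33k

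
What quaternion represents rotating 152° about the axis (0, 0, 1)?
0.2419 + 0.9703k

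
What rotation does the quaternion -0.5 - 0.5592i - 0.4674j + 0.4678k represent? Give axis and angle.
axis = (-0.6457, -0.5397, 0.5402), θ = 4π/3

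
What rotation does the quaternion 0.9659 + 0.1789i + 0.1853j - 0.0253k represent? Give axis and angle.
axis = (0.6912, 0.716, -0.0978), θ = π/6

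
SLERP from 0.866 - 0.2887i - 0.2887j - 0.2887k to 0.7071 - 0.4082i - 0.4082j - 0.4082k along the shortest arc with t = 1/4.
0.8315 - 0.3208i - 0.3208j - 0.3208k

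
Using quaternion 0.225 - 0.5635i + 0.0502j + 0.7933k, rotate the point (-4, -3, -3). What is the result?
(4.91, 0.48, 3.109)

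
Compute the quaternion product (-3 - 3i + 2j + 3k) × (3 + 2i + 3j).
-9 - 24i + 3j - 4k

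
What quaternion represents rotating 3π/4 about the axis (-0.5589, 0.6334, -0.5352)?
0.3827 - 0.5164i + 0.5852j - 0.4945k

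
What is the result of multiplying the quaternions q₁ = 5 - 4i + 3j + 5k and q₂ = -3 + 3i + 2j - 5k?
16 + 2i - 4j - 57k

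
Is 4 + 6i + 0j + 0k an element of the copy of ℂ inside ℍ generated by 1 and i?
Yes. The quaternion 4 + 6i has j- and k-coefficients y = z = 0, so it lies in the complex subalgebra spanned by 1 and i.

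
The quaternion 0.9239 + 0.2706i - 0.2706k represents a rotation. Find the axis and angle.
axis = (√2/2, 0, -√2/2), θ = π/4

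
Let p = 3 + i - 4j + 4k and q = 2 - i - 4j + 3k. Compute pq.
-21 + 3i - 27j + 9k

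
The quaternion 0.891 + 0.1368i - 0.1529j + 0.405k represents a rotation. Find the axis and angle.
axis = (0.3013, -0.3368, 0.8921), θ = 54°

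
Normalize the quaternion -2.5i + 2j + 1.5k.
-0.7071i + 0.5657j + 0.4243k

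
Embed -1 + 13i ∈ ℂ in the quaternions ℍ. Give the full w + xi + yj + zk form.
-1 + 13i + 0j + 0k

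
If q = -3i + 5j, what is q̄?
3i - 5j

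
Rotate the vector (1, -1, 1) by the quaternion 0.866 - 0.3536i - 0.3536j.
(-0.113, 0.113, 1.725)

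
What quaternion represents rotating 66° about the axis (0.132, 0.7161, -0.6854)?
0.8387 + 0.0719i + 0.39j - 0.3733k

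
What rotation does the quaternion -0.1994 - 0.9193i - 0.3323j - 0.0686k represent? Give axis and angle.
axis = (-0.9381, -0.3391, -0.07), θ = 203°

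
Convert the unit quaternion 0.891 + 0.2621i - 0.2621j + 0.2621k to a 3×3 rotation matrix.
[[0.7252, -0.6045, -0.3297], [0.3297, 0.7252, -0.6045], [0.6045, 0.3297, 0.7252]]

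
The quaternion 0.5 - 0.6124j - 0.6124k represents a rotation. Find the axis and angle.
axis = (0, -√2/2, -√2/2), θ = 2π/3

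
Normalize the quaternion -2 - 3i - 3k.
-0.4264 - 0.6396i - 0.6396k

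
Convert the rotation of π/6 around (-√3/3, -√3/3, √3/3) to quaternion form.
0.9659 - 0.1494i - 0.1494j + 0.1494k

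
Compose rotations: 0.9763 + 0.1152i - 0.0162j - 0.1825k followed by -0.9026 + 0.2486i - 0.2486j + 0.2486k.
-0.8685 + 0.1881i - 0.1541j + 0.432k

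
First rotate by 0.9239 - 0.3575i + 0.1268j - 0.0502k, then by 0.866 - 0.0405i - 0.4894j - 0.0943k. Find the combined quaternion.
0.8429 - 0.3105i - 0.3107j - 0.3107k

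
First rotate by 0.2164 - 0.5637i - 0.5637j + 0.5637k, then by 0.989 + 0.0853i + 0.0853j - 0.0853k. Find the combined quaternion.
0.3583 - 0.539i - 0.539j + 0.539k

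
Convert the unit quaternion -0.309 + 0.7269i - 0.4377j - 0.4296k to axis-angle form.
axis = (0.7643, -0.4602, -0.4517), θ = 216°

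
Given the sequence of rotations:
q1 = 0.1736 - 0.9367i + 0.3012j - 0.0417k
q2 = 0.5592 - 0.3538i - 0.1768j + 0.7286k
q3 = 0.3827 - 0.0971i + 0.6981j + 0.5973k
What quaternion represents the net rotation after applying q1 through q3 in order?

q2 · q1 = -0.1507 - 0.7973i - 0.5595j - 0.169k
q3 · q2 · q1 = 0.3564 - 0.0743i - 0.812j + 0.4562k
0.3564 - 0.0743i - 0.812j + 0.4562k


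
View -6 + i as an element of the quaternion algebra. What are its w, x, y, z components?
-6 + i + 0j + 0k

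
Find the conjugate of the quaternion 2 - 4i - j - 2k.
2 + 4i + j + 2k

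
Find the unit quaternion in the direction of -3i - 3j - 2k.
-0.6396i - 0.6396j - 0.4264k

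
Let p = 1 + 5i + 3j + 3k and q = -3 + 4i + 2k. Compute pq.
-29 - 5i - 7j - 19k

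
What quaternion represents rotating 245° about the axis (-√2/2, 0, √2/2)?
-0.5373 - 0.5964i + 0.5964k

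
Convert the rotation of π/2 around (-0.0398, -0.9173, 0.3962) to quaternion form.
0.7071 - 0.0281i - 0.6486j + 0.2802k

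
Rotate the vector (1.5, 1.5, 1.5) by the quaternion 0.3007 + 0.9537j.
(-0.368, 1.5, -2.089)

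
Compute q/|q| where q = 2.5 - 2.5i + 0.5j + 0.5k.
0.6934 - 0.6934i + 0.1387j + 0.1387k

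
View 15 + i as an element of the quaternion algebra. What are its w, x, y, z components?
15 + i + 0j + 0k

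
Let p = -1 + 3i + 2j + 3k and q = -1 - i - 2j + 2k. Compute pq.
2 + 8i - 9j - 9k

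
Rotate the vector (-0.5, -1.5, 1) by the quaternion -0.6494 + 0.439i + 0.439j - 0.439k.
(-0.793, -0.637, 1.57)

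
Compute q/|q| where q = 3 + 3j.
0.7071 + 0.7071j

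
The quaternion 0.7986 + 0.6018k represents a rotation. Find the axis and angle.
axis = (0, 0, 1), θ = 74°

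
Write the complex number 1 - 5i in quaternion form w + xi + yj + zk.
1 - 5i + 0j + 0k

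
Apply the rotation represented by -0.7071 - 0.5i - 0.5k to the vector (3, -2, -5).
(0.414, 5.657, -2.414)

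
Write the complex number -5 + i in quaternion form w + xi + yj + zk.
-5 + i + 0j + 0k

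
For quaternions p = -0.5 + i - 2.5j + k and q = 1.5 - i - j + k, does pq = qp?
No: pq = -3.25 + 0.5i - 5.25j - 2.5k ≠ -3.25 + 3.5i - 1.25j + 4.5k = qp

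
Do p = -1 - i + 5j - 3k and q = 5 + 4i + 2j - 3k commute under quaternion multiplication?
No: pq = -20 - 18i + 8j - 34k ≠ -20 + 38j + 10k = qp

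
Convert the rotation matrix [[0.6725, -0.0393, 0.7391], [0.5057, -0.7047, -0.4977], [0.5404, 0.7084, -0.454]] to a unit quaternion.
0.3584 + 0.8413i + 0.1386j + 0.3802k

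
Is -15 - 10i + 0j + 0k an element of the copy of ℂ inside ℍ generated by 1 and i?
Yes. The quaternion -15 - 10i has j- and k-coefficients y = z = 0, so it lies in the complex subalgebra spanned by 1 and i.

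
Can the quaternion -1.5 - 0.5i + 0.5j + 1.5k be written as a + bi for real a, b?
No. The quaternion -1.5 - 0.5i + 0.5j + 1.5k has j-coefficient y = 0.5 and k-coefficient z = 1.5, not both zero, so it does not lie in the complex subalgebra spanned by 1 and i.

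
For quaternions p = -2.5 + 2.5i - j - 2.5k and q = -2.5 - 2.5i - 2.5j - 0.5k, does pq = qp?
No: pq = 8.75 - 5.75i + 16.25j - 1.25k ≠ 8.75 + 5.75i + 1.25j + 16.25k = qp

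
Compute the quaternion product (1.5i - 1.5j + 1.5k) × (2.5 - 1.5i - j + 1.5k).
-1.5 + 3i - 8.25j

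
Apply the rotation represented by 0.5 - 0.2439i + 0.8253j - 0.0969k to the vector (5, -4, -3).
(-3.3, -6.198, -0.831)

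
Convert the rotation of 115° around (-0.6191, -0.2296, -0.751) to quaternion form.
0.5373 - 0.5221i - 0.1936j - 0.6334k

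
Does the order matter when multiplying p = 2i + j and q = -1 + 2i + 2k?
Yes: pq = -4 - 5j - 2k ≠ -4 - 4i + 3j + 2k = qp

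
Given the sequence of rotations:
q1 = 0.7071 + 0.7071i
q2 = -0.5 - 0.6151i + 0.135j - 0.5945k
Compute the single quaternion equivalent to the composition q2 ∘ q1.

q2 · q1 = 0.0814 - 0.7885i - 0.3249j - 0.5158k
0.0814 - 0.7885i - 0.3249j - 0.5158k


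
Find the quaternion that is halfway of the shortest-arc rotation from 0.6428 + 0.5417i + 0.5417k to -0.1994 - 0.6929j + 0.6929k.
0.2807 + 0.343i - 0.4387j + 0.7817k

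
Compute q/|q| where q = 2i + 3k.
0.5547i + 0.8321k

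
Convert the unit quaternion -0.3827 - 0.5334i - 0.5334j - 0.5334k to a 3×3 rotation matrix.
[[-0.1381, 0.1608, 0.9773], [0.9773, -0.1381, 0.1608], [0.1608, 0.9773, -0.1381]]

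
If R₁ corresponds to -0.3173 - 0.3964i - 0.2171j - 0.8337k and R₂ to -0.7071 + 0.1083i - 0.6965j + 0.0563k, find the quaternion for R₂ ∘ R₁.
0.163 + 0.8388i + 0.4425j + 0.272k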